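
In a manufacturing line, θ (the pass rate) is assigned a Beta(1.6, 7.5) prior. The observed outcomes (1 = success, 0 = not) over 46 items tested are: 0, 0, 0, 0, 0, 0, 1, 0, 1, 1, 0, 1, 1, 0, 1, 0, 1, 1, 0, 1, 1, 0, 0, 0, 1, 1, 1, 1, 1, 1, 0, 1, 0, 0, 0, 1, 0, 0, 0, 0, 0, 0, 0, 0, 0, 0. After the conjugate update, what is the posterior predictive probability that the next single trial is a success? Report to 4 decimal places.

0.3557

The Beta prior is conjugate to a Binomial/Bernoulli likelihood; the update adds successes to α and failures to β.
Posterior: Beta(α+k, β+n−k) = Beta(1.6+18, 7.5+28) = Beta(19.6, 35.5).
For a single future Bernoulli trial, P(success | data) = α/(α+β) = 0.3557.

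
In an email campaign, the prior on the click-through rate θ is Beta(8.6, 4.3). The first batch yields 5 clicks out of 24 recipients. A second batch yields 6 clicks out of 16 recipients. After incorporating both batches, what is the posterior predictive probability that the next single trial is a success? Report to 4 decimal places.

The Beta prior is conjugate to a Binomial/Bernoulli likelihood; the update adds successes to α and failures to β.
After batch 1: Beta(8.6+5, 4.3+19) = Beta(13.6, 23.3).
After batch 2: Beta(13.6+6, 23.3+10) = Beta(19.6, 33.3).
For a single future Bernoulli trial, P(success | data) = α/(α+β) = 0.3705.

0.3705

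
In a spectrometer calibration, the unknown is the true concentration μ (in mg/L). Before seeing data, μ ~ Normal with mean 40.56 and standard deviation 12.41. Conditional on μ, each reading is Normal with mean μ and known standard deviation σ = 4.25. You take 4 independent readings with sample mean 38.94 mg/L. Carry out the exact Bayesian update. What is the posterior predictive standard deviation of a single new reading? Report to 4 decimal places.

4.7381

For Normal data with known variance σ², a Normal(μ₀, σ₀²) prior on μ is conjugate. Posterior precision = 1/σ₀² + n/σ²; posterior mean is the precision-weighted average of μ₀ and x̄.
σ₀² = 12.41² = 154.0081, σ² = 4.25² = 18.0625; σ² + n·σ₀² = 18.0625 + 4·154.0081 = 634.0949.
Posterior precision = 1/σ₀² + n/σ² = 1/154.0081 + 4/18.0625 = (σ² + n·σ₀²)/(σ₀²σ²) = 634.0949/(154.0081·18.0625); posterior variance σₙ² = σ₀²σ²/(σ² + n·σ₀²) = 154.0081·18.0625/634.0949 = 4.386995.
Predictive variance for one new observation = σₙ² + σ² = 154.0081·18.0625/634.0949 + 18.0625 = σ²·(σ₀² + 634.0949)/634.0949 = 18.0625·788.103/634.0949 = 22.449495; SD = √(18.0625·788.103/634.0949) = 4.7381.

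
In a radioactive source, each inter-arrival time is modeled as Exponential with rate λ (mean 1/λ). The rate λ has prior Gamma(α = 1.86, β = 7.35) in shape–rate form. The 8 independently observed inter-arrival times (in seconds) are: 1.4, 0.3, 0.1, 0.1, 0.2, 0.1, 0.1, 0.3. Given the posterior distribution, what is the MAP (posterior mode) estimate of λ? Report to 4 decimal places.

0.8905

With a Gamma(shape α, rate β) prior on the exponential rate λ, the posterior after n observations with total T = Σxᵢ is Gamma(α+n, β+T).
Sum of observations T = 2.6 seconds; n = 8.
Posterior: Gamma(1.86+8, 7.35+2.6) = Gamma(9.86, 9.95).
Mode = (α−1)/β = 0.8905.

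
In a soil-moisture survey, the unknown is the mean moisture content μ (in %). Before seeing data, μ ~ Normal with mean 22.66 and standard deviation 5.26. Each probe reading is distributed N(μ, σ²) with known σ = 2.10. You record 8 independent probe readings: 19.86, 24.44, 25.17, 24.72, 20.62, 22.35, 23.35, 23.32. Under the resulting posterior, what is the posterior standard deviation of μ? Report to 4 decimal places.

For Normal data with known variance σ², a Normal(μ₀, σ₀²) prior on μ is conjugate. Posterior precision = 1/σ₀² + n/σ²; posterior mean is the precision-weighted average of μ₀ and x̄.
σ₀² = 5.26² = 27.6676, σ² = 2.10² = 4.41; σ² + n·σ₀² = 4.41 + 8·27.6676 = 225.7508.
Posterior precision = 1/σ₀² + n/σ² = 1/27.6676 + 8/4.41 = (σ² + n·σ₀²)/(σ₀²σ²) = 225.7508/(27.6676·4.41); posterior variance σₙ² = σ₀²σ²/(σ² + n·σ₀²) = 27.6676·4.41/225.7508 = 0.540481.
Posterior SD = √σₙ² = √(27.6676·4.41/225.7508) = 0.7352.

0.7352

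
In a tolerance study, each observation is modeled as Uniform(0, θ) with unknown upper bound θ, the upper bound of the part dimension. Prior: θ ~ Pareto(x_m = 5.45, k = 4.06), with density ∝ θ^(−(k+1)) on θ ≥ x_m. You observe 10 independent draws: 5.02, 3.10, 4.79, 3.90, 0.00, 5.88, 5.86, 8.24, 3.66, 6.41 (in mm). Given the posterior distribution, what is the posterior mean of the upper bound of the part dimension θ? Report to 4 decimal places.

A Pareto(scale x_m, shape k) prior on the upper bound θ of Uniform(0, θ) is conjugate: posterior is Pareto(max(x_m, max xᵢ), k + n).
Sample maximum = 8.24; prior scale x_m = 5.45 → posterior scale = max = 8.24.
Posterior shape = 4.06 + 10 = 14.06.
E[θ|data] = k·x_m/(k−1) = 14.06·8.24/13.06 = 8.8709.

8.8709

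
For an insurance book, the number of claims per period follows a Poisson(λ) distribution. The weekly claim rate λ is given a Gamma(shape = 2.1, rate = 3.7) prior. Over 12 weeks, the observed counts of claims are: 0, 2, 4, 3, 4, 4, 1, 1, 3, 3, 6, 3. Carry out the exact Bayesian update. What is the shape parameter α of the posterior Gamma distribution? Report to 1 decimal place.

With a Gamma(shape α, rate β) prior, the Poisson likelihood is conjugate: the posterior is Gamma(α + ΣXᵢ, β + n).
Sum of counts S = 34 over n = 12 weeks.
Posterior: Gamma(α+S, β+n) = Gamma(2.1+34, 3.7+12) = Gamma(36.1, 15.7).
Posterior α = 36.1.

36.1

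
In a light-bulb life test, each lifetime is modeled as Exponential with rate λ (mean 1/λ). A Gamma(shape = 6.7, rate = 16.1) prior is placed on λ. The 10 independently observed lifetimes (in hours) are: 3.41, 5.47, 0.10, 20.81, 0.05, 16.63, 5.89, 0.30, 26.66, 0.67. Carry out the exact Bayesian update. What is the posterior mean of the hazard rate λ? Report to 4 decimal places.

With a Gamma(shape α, rate β) prior on the exponential rate λ, the posterior after n observations with total T = Σxᵢ is Gamma(α+n, β+T).
Sum of observations T = 79.99 hours; n = 10.
Posterior: Gamma(6.7+10, 16.1+79.99) = Gamma(16.7, 96.09).
Posterior mean of λ = α/β = 16.7/96.09 = 0.1738.

0.1738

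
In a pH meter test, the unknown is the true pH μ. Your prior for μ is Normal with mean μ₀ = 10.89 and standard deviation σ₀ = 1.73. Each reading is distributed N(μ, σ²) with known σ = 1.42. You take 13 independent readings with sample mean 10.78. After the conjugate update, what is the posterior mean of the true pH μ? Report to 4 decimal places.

For Normal data with known variance σ², a Normal(μ₀, σ₀²) prior on μ is conjugate. Posterior precision = 1/σ₀² + n/σ²; posterior mean is the precision-weighted average of μ₀ and x̄.
n·x̄ = 13·10.78 = 140.14.
σ₀² = 1.73² = 2.9929, σ² = 1.42² = 2.0164; σ² + n·σ₀² = 2.0164 + 13·2.9929 = 40.9241.
Posterior mean = (μ₀/σ₀² + n·x̄/σ²)/(1/σ₀² + n/σ²) = (σ²·μ₀ + σ₀²·n·x̄)/(σ² + n·σ₀²) = (2.0164·10.89 + 2.9929·140.14)/40.9241 = 441.383602/40.9241 = 10.7854.

10.7854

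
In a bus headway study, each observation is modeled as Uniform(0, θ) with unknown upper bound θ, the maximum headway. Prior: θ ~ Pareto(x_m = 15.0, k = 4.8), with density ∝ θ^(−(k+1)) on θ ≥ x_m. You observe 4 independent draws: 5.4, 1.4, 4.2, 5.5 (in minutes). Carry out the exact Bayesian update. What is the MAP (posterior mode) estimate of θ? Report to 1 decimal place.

A Pareto(scale x_m, shape k) prior on the upper bound θ of Uniform(0, θ) is conjugate: posterior is Pareto(max(x_m, max xᵢ), k + n).
Sample maximum = 5.5; prior scale x_m = 15.0 → posterior scale = max = 15.0.
Posterior shape = 4.8 + 4 = 8.8.
The Pareto density is decreasing on [x_m, ∞), so the mode is x_m = 15.0.

15.0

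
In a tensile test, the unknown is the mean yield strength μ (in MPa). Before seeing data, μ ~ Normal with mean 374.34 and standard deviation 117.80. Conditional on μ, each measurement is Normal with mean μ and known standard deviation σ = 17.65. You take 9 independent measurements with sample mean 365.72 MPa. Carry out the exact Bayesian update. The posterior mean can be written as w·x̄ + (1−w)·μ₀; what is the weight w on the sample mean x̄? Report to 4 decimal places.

0.9975

For Normal data with known variance σ², a Normal(μ₀, σ₀²) prior on μ is conjugate. Posterior precision = 1/σ₀² + n/σ²; posterior mean is the precision-weighted average of μ₀ and x̄.
σ₀² = 117.80² = 13876.84, σ² = 17.65² = 311.5225. Prior precision 1/σ₀² = 1/13876.84; data precision n/σ² = 9/311.5225.
w = (n/σ²)/(1/σ₀² + n/σ²) = n·σ₀²/(σ² + n·σ₀²) = 9·13876.84/(311.5225 + 9·13876.84) = 124891.56/125203.0825 = 0.9975.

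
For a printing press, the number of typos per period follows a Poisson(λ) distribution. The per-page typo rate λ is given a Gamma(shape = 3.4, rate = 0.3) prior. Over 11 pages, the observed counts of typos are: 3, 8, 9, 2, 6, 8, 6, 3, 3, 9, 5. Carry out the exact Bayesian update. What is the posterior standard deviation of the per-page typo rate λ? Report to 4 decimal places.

0.7157

With a Gamma(shape α, rate β) prior, the Poisson likelihood is conjugate: the posterior is Gamma(α + ΣXᵢ, β + n).
Sum of counts S = 62 over n = 11 pages.
Posterior: Gamma(α+S, β+n) = Gamma(3.4+62, 0.3+11) = Gamma(65.4, 11.3).
SD = √α/β = √65.4/11.3 = 0.7157.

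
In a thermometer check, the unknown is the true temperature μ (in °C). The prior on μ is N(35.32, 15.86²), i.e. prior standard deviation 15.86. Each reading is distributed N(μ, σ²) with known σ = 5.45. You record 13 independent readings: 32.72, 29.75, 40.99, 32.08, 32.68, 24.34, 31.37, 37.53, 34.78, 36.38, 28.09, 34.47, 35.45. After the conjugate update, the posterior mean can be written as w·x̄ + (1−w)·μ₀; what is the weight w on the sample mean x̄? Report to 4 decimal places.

For Normal data with known variance σ², a Normal(μ₀, σ₀²) prior on μ is conjugate. Posterior precision = 1/σ₀² + n/σ²; posterior mean is the precision-weighted average of μ₀ and x̄.
σ₀² = 15.86² = 251.5396, σ² = 5.45² = 29.7025. Prior precision 1/σ₀² = 1/251.5396; data precision n/σ² = 13/29.7025.
w = (n/σ²)/(1/σ₀² + n/σ²) = n·σ₀²/(σ² + n·σ₀²) = 13·251.5396/(29.7025 + 13·251.5396) = 3270.0148/3299.7173 = 0.9910.

0.9910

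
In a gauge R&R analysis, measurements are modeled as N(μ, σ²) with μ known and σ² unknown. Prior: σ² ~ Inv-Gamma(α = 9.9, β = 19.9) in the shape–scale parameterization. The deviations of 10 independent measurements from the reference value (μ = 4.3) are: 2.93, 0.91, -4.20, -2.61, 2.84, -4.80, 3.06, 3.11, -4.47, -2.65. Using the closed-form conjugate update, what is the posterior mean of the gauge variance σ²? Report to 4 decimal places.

5.4248

With known mean μ and an Inverse-Gamma(α, β) prior on σ², the Normal likelihood is conjugate: posterior is Inv-Gamma(α + n/2, β + Σ(xᵢ−μ)²/2).
Σ(xᵢ−μ)² = (2.93)² + (0.91)² + (-4.20)² + (-2.61)² + (2.84)² + (-4.80)² + (3.06)² + (3.11)² + (-4.47)² + (-2.65)² = 111.0098.
Posterior: Inv-Gamma(9.9 + 10/2, 19.9 + 111.0098/2) = Inv-Gamma(14.90, 75.40490).
E[σ²|data] = β/(α−1) = 75.40490/13.90 = 5.4248.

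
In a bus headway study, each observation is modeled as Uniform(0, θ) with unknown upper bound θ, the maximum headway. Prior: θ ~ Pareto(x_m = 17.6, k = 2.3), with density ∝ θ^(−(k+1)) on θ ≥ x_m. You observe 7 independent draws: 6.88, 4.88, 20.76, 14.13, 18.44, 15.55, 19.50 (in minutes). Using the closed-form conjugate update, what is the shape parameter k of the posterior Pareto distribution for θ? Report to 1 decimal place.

9.3

A Pareto(scale x_m, shape k) prior on the upper bound θ of Uniform(0, θ) is conjugate: posterior is Pareto(max(x_m, max xᵢ), k + n).
Sample maximum = 20.76; prior scale x_m = 17.6 → posterior scale = max = 20.76.
Posterior shape = 2.3 + 7 = 9.3.
Posterior shape k = 9.3.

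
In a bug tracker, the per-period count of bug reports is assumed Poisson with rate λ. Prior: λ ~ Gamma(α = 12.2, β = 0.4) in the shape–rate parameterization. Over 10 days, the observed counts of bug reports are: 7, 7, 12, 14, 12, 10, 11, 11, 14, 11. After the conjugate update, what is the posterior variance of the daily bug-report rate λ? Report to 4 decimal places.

With a Gamma(shape α, rate β) prior, the Poisson likelihood is conjugate: the posterior is Gamma(α + ΣXᵢ, β + n).
Sum of counts S = 109 over n = 10 days.
Posterior: Gamma(α+S, β+n) = Gamma(12.2+109, 0.4+10) = Gamma(121.2, 10.4).
Var = α/β² = 121.2/10.4² = 1.1206.

1.1206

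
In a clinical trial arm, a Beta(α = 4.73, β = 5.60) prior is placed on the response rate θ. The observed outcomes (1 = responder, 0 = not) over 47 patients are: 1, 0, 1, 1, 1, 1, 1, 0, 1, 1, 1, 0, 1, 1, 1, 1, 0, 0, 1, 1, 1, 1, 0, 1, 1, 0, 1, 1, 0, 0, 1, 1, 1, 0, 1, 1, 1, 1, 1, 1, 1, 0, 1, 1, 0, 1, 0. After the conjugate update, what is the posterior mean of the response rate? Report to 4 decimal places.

The Beta prior is conjugate to a Binomial/Bernoulli likelihood; the update adds successes to α and failures to β.
Posterior: Beta(α+k, β+n−k) = Beta(4.73+34, 5.60+13) = Beta(38.73, 18.60).
Posterior mean = α/(α+β) = 38.73/57.33 = 0.6756.

0.6756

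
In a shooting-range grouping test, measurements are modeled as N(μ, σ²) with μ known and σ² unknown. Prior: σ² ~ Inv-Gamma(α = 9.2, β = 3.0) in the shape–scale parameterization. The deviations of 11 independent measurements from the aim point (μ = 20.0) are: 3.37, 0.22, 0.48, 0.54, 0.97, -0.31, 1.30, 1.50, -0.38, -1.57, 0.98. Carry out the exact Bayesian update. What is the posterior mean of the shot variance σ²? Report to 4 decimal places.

0.9662

With known mean μ and an Inverse-Gamma(α, β) prior on σ², the Normal likelihood is conjugate: posterior is Inv-Gamma(α + n/2, β + Σ(xᵢ−μ)²/2).
Σ(xᵢ−μ)² = (3.37)² + (0.22)² + (0.48)² + (0.54)² + (0.97)² + (-0.31)² + (1.30)² + (1.50)² + (-0.38)² + (-1.57)² + (0.98)² = 20.4740.
Posterior: Inv-Gamma(9.2 + 11/2, 3.0 + 20.4740/2) = Inv-Gamma(14.70, 13.23700).
E[σ²|data] = β/(α−1) = 13.23700/13.70 = 0.9662.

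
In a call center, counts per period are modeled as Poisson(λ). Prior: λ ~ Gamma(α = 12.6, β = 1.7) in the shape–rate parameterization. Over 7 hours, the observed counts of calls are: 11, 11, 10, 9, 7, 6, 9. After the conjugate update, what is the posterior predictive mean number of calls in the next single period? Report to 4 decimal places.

With a Gamma(shape α, rate β) prior, the Poisson likelihood is conjugate: the posterior is Gamma(α + ΣXᵢ, β + n).
Sum of counts S = 63 over n = 7 hours.
Posterior: Gamma(α+S, β+n) = Gamma(12.6+63, 1.7+7) = Gamma(75.6, 8.7).
The predictive distribution for one future period is NegBinom with mean α/β = 8.6897.

8.6897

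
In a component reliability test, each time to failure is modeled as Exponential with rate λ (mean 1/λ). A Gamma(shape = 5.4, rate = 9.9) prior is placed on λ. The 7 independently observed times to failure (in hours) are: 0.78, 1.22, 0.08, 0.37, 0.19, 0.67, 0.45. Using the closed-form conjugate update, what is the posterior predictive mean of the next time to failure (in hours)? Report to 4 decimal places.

With a Gamma(shape α, rate β) prior on the exponential rate λ, the posterior after n observations with total T = Σxᵢ is Gamma(α+n, β+T).
Sum of observations T = 3.76 hours; n = 7.
Posterior: Gamma(5.4+7, 9.9+3.76) = Gamma(12.4, 13.66).
The predictive distribution for the next observation is Lomax; its mean is β/(α−1) = 13.66/11.4 = 1.1982.

1.1982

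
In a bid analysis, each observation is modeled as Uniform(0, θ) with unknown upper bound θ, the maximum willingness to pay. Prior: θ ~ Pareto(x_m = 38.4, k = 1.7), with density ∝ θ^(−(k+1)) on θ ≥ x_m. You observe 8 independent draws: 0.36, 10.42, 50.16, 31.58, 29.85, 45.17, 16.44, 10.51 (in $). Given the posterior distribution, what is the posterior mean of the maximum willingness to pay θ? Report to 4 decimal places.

55.9255

A Pareto(scale x_m, shape k) prior on the upper bound θ of Uniform(0, θ) is conjugate: posterior is Pareto(max(x_m, max xᵢ), k + n).
Sample maximum = 50.16; prior scale x_m = 38.4 → posterior scale = max = 50.16.
Posterior shape = 1.7 + 8 = 9.7.
E[θ|data] = k·x_m/(k−1) = 9.7·50.16/8.7 = 55.9255.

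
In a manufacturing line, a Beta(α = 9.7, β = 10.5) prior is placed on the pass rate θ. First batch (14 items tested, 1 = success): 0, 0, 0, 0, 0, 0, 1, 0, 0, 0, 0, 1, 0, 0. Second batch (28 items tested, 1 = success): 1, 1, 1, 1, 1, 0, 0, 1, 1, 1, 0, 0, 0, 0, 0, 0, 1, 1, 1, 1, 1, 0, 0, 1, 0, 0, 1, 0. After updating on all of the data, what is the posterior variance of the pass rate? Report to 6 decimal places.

The Beta prior is conjugate to a Binomial/Bernoulli likelihood; the update adds successes to α and failures to β.
After batch 1: Beta(9.7+2, 10.5+12) = Beta(11.7, 22.5).
After batch 2: Beta(11.7+15, 22.5+13) = Beta(26.7, 35.5).
Var = αβ/((α+β)²(α+β+1)) = 26.7·35.5/(62.2²·63.2) = 0.003877.

0.003877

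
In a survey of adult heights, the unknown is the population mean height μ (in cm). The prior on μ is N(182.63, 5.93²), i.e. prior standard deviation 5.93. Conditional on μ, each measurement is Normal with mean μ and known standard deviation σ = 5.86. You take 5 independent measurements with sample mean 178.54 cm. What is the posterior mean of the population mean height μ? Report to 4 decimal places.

For Normal data with known variance σ², a Normal(μ₀, σ₀²) prior on μ is conjugate. Posterior precision = 1/σ₀² + n/σ²; posterior mean is the precision-weighted average of μ₀ and x̄.
n·x̄ = 5·178.54 = 892.7.
σ₀² = 5.93² = 35.1649, σ² = 5.86² = 34.3396; σ² + n·σ₀² = 34.3396 + 5·35.1649 = 210.1641.
Posterior mean = (μ₀/σ₀² + n·x̄/σ²)/(1/σ₀² + n/σ²) = (σ²·μ₀ + σ₀²·n·x̄)/(σ² + n·σ₀²) = (34.3396·182.63 + 35.1649·892.7)/210.1641 = 37663.147378/210.1641 = 179.2083.

179.2083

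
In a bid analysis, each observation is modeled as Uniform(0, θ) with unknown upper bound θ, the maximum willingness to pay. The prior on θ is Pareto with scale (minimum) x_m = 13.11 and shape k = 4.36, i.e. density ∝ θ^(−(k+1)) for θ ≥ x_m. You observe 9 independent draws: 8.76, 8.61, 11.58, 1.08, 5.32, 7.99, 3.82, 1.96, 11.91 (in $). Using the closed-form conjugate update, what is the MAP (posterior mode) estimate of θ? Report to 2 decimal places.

13.11

A Pareto(scale x_m, shape k) prior on the upper bound θ of Uniform(0, θ) is conjugate: posterior is Pareto(max(x_m, max xᵢ), k + n).
Sample maximum = 11.91; prior scale x_m = 13.11 → posterior scale = max = 13.11.
Posterior shape = 4.36 + 9 = 13.36.
The Pareto density is decreasing on [x_m, ∞), so the mode is x_m = 13.11.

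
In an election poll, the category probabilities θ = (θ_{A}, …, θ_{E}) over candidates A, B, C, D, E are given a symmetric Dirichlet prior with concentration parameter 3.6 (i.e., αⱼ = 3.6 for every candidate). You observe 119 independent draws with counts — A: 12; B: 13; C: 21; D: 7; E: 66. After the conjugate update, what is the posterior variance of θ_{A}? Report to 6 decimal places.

The Dirichlet prior is conjugate to the Multinomial likelihood: each posterior αⱼ = prior αⱼ + observed count nⱼ.
Posterior concentration: (15.6, 16.6, 24.6, 10.6, 69.6), total = 137.0.
Var[θ_j] = α_j(Σα−α_j)/((Σα)²(Σα+1)) = 15.6·121.4/(137.0²·138.0) = 0.000731.

0.000731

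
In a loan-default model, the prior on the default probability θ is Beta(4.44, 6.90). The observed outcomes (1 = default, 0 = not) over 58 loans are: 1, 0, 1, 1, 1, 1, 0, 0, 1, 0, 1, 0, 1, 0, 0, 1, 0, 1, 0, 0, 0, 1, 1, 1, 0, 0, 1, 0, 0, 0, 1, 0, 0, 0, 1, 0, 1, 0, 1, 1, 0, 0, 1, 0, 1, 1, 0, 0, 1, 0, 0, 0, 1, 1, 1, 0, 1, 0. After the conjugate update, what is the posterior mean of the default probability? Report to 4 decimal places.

0.4534

The Beta prior is conjugate to a Binomial/Bernoulli likelihood; the update adds successes to α and failures to β.
Posterior: Beta(α+k, β+n−k) = Beta(4.44+27, 6.90+31) = Beta(31.44, 37.90).
Posterior mean = α/(α+β) = 31.44/69.34 = 0.4534.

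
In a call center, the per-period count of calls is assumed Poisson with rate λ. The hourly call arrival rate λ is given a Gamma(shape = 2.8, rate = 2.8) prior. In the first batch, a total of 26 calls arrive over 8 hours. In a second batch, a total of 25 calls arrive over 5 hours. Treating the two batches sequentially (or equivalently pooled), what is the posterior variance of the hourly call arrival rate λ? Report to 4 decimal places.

With a Gamma(shape α, rate β) prior, the Poisson likelihood is conjugate: the posterior is Gamma(α + ΣXᵢ, β + n).
After batch 1: Gamma(α+S, β+n) = Gamma(2.8+26, 2.8+8) = Gamma(28.8, 10.8).
After batch 2: Gamma(α+S, β+n) = Gamma(28.8+25, 10.8+5) = Gamma(53.8, 15.8).
Var = α/β² = 53.8/15.8² = 0.2155.

0.2155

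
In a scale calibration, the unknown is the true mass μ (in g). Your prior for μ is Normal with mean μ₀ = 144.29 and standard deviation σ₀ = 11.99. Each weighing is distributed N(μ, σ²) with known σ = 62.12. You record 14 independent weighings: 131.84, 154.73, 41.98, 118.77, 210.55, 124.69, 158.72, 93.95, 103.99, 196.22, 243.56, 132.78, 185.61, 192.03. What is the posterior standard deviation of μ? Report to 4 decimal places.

For Normal data with known variance σ², a Normal(μ₀, σ₀²) prior on μ is conjugate. Posterior precision = 1/σ₀² + n/σ²; posterior mean is the precision-weighted average of μ₀ and x̄.
σ₀² = 11.99² = 143.7601, σ² = 62.12² = 3858.8944; σ² + n·σ₀² = 3858.8944 + 14·143.7601 = 5871.5358.
Posterior precision = 1/σ₀² + n/σ² = 1/143.7601 + 14/3858.8944 = (σ² + n·σ₀²)/(σ₀²σ²) = 5871.5358/(143.7601·3858.8944); posterior variance σₙ² = σ₀²σ²/(σ² + n·σ₀²) = 143.7601·3858.8944/5871.5358 = 94.482102.
Posterior SD = √σₙ² = √(143.7601·3858.8944/5871.5358) = 9.7202.

9.7202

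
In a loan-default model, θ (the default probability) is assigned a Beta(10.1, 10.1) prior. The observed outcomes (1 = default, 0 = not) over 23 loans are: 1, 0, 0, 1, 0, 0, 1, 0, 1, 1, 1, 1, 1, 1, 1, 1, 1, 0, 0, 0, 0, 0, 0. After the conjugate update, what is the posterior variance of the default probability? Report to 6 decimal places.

0.005653

The Beta prior is conjugate to a Binomial/Bernoulli likelihood; the update adds successes to α and failures to β.
Posterior: Beta(α+k, β+n−k) = Beta(10.1+12, 10.1+11) = Beta(22.1, 21.1).
Var = αβ/((α+β)²(α+β+1)) = 22.1·21.1/(43.2²·44.2) = 0.005653.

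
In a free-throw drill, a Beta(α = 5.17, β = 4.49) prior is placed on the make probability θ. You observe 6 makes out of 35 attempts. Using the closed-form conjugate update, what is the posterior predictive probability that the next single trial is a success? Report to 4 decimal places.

0.2501

The Beta prior is conjugate to a Binomial/Bernoulli likelihood; the update adds successes to α and failures to β.
Posterior: Beta(α+k, β+n−k) = Beta(5.17+6, 4.49+29) = Beta(11.17, 33.49).
For a single future Bernoulli trial, P(success | data) = α/(α+β) = 0.2501.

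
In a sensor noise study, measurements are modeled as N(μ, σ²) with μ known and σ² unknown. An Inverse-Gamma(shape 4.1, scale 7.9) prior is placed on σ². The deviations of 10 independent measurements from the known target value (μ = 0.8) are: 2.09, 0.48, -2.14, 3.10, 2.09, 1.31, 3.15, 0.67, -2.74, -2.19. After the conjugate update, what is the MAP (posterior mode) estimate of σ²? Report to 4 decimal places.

3.1360

With known mean μ and an Inverse-Gamma(α, β) prior on σ², the Normal likelihood is conjugate: posterior is Inv-Gamma(α + n/2, β + Σ(xᵢ−μ)²/2).
Σ(xᵢ−μ)² = (2.09)² + (0.48)² + (-2.14)² + (3.10)² + (2.09)² + (1.31)² + (3.15)² + (0.67)² + (-2.74)² + (-2.19)² = 47.5474.
Posterior: Inv-Gamma(4.1 + 10/2, 7.9 + 47.5474/2) = Inv-Gamma(9.10, 31.67370).
Mode = β/(α+1) = 31.67370/10.10 = 3.1360.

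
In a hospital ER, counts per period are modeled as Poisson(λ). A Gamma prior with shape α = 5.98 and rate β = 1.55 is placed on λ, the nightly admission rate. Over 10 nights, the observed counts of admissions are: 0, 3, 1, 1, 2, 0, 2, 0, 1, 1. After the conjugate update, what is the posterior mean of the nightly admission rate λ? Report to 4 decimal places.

1.4701

With a Gamma(shape α, rate β) prior, the Poisson likelihood is conjugate: the posterior is Gamma(α + ΣXᵢ, β + n).
Sum of counts S = 11 over n = 10 nights.
Posterior: Gamma(α+S, β+n) = Gamma(5.98+11, 1.55+10) = Gamma(16.98, 11.55).
Posterior mean = α/β = 16.98/11.55 = 1.4701.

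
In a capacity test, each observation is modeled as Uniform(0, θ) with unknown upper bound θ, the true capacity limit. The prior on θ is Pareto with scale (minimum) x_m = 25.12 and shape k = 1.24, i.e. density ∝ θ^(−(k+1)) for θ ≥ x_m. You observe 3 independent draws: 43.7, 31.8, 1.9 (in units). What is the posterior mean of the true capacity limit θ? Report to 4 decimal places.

57.1877

A Pareto(scale x_m, shape k) prior on the upper bound θ of Uniform(0, θ) is conjugate: posterior is Pareto(max(x_m, max xᵢ), k + n).
Sample maximum = 43.7; prior scale x_m = 25.12 → posterior scale = max = 43.70.
Posterior shape = 1.24 + 3 = 4.24.
E[θ|data] = k·x_m/(k−1) = 4.24·43.70/3.24 = 57.1877.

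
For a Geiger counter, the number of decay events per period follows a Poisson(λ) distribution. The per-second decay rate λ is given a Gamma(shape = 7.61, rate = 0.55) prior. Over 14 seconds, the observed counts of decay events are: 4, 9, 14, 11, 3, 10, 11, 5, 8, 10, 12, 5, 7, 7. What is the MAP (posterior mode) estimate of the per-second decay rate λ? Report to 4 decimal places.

With a Gamma(shape α, rate β) prior, the Poisson likelihood is conjugate: the posterior is Gamma(α + ΣXᵢ, β + n).
Sum of counts S = 116 over n = 14 seconds.
Posterior: Gamma(α+S, β+n) = Gamma(7.61+116, 0.55+14) = Gamma(123.61, 14.55).
Mode of Gamma(α,β) for α≥1 is (α−1)/β = 122.61/14.55 = 8.4268.

8.4268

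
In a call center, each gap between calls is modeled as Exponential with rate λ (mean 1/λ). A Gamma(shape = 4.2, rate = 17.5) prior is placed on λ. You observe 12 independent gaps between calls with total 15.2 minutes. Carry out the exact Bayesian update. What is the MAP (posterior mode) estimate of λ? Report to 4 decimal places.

With a Gamma(shape α, rate β) prior on the exponential rate λ, the posterior after n observations with total T = Σxᵢ is Gamma(α+n, β+T).
Posterior: Gamma(4.2+12, 17.5+15.2) = Gamma(16.2, 32.7).
Mode = (α−1)/β = 0.4648.

0.4648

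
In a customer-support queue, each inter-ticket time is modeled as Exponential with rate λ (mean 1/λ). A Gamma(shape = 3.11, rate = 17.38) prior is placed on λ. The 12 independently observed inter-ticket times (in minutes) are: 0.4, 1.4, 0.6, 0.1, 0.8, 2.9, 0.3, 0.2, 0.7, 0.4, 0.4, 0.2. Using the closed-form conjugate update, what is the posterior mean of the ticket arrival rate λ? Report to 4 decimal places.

0.5861

With a Gamma(shape α, rate β) prior on the exponential rate λ, the posterior after n observations with total T = Σxᵢ is Gamma(α+n, β+T).
Sum of observations T = 8.4 minutes; n = 12.
Posterior: Gamma(3.11+12, 17.38+8.4) = Gamma(15.11, 25.78).
Posterior mean of λ = α/β = 15.11/25.78 = 0.5861.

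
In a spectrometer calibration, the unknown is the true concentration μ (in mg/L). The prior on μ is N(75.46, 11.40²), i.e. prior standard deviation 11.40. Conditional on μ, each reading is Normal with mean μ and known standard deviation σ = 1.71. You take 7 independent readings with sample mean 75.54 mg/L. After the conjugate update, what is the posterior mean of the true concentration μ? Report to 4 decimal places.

For Normal data with known variance σ², a Normal(μ₀, σ₀²) prior on μ is conjugate. Posterior precision = 1/σ₀² + n/σ²; posterior mean is the precision-weighted average of μ₀ and x̄.
n·x̄ = 7·75.54 = 528.78.
σ₀² = 11.40² = 129.96, σ² = 1.71² = 2.9241; σ² + n·σ₀² = 2.9241 + 7·129.96 = 912.6441.
Posterior mean = (μ₀/σ₀² + n·x̄/σ²)/(1/σ₀² + n/σ²) = (σ²·μ₀ + σ₀²·n·x̄)/(σ² + n·σ₀²) = (2.9241·75.46 + 129.96·528.78)/912.6441 = 68940.901386/912.6441 = 75.5397.

75.5397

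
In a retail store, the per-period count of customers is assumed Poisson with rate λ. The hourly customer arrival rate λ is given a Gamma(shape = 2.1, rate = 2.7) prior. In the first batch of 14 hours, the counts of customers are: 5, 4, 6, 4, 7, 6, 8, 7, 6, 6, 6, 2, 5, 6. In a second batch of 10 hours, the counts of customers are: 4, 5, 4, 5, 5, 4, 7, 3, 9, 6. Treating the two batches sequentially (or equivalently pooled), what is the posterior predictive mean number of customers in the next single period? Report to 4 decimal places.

4.9476

With a Gamma(shape α, rate β) prior, the Poisson likelihood is conjugate: the posterior is Gamma(α + ΣXᵢ, β + n).
Batch 1: sum of counts S = 78 over n = 14 hours.
After batch 1: Gamma(α+S, β+n) = Gamma(2.1+78, 2.7+14) = Gamma(80.1, 16.7).
Batch 2: sum of counts S = 52 over n = 10 hours.
After batch 2: Gamma(α+S, β+n) = Gamma(80.1+52, 16.7+10) = Gamma(132.1, 26.7).
The predictive distribution for one future period is NegBinom with mean α/β = 4.9476.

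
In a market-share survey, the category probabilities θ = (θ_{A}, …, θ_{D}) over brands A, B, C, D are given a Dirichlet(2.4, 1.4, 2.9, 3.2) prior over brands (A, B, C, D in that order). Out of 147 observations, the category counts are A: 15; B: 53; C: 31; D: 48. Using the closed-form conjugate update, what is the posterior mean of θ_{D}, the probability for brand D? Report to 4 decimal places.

0.3263

The Dirichlet prior is conjugate to the Multinomial likelihood: each posterior αⱼ = prior αⱼ + observed count nⱼ.
Posterior concentration: (17.4, 54.4, 33.9, 51.2), total = 156.9.
E[θ_{D}|data] = α_{D}/Σα = 51.2/156.9 = 0.3263.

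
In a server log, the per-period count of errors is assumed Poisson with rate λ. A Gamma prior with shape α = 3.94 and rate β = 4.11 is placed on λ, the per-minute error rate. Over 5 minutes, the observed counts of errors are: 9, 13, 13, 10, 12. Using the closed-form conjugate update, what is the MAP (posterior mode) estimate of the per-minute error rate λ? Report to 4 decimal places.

With a Gamma(shape α, rate β) prior, the Poisson likelihood is conjugate: the posterior is Gamma(α + ΣXᵢ, β + n).
Sum of counts S = 57 over n = 5 minutes.
Posterior: Gamma(α+S, β+n) = Gamma(3.94+57, 4.11+5) = Gamma(60.94, 9.11).
Mode of Gamma(α,β) for α≥1 is (α−1)/β = 59.94/9.11 = 6.5796.

6.5796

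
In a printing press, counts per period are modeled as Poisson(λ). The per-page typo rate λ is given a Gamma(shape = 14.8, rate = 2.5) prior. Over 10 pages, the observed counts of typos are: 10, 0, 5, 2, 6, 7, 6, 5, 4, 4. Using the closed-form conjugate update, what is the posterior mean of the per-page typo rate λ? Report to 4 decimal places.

5.1040

With a Gamma(shape α, rate β) prior, the Poisson likelihood is conjugate: the posterior is Gamma(α + ΣXᵢ, β + n).
Sum of counts S = 49 over n = 10 pages.
Posterior: Gamma(α+S, β+n) = Gamma(14.8+49, 2.5+10) = Gamma(63.8, 12.5).
Posterior mean = α/β = 63.8/12.5 = 5.1040.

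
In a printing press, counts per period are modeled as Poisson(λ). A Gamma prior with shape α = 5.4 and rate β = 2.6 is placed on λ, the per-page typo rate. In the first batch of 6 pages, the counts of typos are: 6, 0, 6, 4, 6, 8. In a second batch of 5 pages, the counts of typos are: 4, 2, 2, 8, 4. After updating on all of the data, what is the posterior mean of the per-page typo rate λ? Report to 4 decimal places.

4.0735

With a Gamma(shape α, rate β) prior, the Poisson likelihood is conjugate: the posterior is Gamma(α + ΣXᵢ, β + n).
Batch 1: sum of counts S = 30 over n = 6 pages.
After batch 1: Gamma(α+S, β+n) = Gamma(5.4+30, 2.6+6) = Gamma(35.4, 8.6).
Batch 2: sum of counts S = 20 over n = 5 pages.
After batch 2: Gamma(α+S, β+n) = Gamma(35.4+20, 8.6+5) = Gamma(55.4, 13.6).
Posterior mean = α/β = 55.4/13.6 = 4.0735.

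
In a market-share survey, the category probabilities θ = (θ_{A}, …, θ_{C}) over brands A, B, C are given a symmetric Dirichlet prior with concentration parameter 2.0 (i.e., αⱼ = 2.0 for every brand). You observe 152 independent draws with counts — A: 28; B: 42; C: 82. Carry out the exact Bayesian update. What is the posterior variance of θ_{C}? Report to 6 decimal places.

The Dirichlet prior is conjugate to the Multinomial likelihood: each posterior αⱼ = prior αⱼ + observed count nⱼ.
Posterior concentration: (30.0, 44.0, 84.0), total = 158.0.
Var[θ_j] = α_j(Σα−α_j)/((Σα)²(Σα+1)) = 84.0·74.0/(158.0²·159.0) = 0.001566.

0.001566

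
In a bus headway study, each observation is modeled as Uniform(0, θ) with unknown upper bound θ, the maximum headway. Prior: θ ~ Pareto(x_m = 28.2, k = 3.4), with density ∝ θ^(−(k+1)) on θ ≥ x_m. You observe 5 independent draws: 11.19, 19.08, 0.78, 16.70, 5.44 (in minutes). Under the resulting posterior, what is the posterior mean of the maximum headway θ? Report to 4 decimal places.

A Pareto(scale x_m, shape k) prior on the upper bound θ of Uniform(0, θ) is conjugate: posterior is Pareto(max(x_m, max xᵢ), k + n).
Sample maximum = 19.08; prior scale x_m = 28.2 → posterior scale = max = 28.20.
Posterior shape = 3.4 + 5 = 8.4.
E[θ|data] = k·x_m/(k−1) = 8.4·28.20/7.4 = 32.0108.

32.0108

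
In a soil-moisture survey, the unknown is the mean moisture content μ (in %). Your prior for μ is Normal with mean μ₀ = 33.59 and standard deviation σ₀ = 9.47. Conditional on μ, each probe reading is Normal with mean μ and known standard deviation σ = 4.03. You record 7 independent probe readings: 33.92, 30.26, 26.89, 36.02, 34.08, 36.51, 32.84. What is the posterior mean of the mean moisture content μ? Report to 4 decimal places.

For Normal data with known variance σ², a Normal(μ₀, σ₀²) prior on μ is conjugate. Posterior precision = 1/σ₀² + n/σ²; posterior mean is the precision-weighted average of μ₀ and x̄.
Σxᵢ = 33.92 + 30.26 + 26.89 + 36.02 + 34.08 + 36.51 + 32.84 = 230.52, so n·x̄ = 230.52.
σ₀² = 9.47² = 89.6809, σ² = 4.03² = 16.2409; σ² + n·σ₀² = 16.2409 + 7·89.6809 = 644.0072.
Posterior mean = (μ₀/σ₀² + n·x̄/σ²)/(1/σ₀² + n/σ²) = (σ²·μ₀ + σ₀²·n·x̄)/(σ² + n·σ₀²) = (16.2409·33.59 + 89.6809·230.52)/644.0072 = 21218.772899/644.0072 = 32.9480.

32.9480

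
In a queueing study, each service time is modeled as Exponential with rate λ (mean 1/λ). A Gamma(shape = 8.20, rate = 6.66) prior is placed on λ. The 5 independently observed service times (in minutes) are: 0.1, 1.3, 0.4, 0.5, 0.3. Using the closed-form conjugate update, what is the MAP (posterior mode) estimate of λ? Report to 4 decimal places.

1.3175

With a Gamma(shape α, rate β) prior on the exponential rate λ, the posterior after n observations with total T = Σxᵢ is Gamma(α+n, β+T).
Sum of observations T = 2.6 minutes; n = 5.
Posterior: Gamma(8.20+5, 6.66+2.6) = Gamma(13.20, 9.26).
Mode = (α−1)/β = 1.3175.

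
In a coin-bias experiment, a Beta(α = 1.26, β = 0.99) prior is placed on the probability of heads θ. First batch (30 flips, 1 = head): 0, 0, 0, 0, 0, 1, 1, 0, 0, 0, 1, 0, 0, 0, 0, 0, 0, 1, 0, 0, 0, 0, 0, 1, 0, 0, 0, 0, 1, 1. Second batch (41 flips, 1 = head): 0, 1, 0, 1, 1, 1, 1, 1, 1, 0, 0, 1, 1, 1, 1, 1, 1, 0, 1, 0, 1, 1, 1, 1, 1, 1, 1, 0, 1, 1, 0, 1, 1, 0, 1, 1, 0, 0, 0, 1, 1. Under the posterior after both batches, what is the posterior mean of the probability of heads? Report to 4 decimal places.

The Beta prior is conjugate to a Binomial/Bernoulli likelihood; the update adds successes to α and failures to β.
After batch 1: Beta(1.26+7, 0.99+23) = Beta(8.26, 23.99).
After batch 2: Beta(8.26+29, 23.99+12) = Beta(37.26, 35.99).
Posterior mean = α/(α+β) = 37.26/73.25 = 0.5087.

0.5087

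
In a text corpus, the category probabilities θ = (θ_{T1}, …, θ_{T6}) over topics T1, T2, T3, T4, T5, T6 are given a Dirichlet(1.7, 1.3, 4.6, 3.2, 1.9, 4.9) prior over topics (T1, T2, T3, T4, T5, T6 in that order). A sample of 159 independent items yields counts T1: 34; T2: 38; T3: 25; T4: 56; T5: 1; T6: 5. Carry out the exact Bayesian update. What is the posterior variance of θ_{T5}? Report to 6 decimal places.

0.000091

The Dirichlet prior is conjugate to the Multinomial likelihood: each posterior αⱼ = prior αⱼ + observed count nⱼ.
Posterior concentration: (35.7, 39.3, 29.6, 59.2, 2.9, 9.9), total = 176.6.
Var[θ_j] = α_j(Σα−α_j)/((Σα)²(Σα+1)) = 2.9·173.7/(176.6²·177.6) = 0.000091.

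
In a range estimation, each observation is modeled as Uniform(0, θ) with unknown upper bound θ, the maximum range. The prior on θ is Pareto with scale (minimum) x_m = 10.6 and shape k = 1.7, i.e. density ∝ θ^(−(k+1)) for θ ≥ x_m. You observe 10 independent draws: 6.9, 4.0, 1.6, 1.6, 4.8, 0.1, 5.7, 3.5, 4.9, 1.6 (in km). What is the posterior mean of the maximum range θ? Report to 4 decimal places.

11.5907

A Pareto(scale x_m, shape k) prior on the upper bound θ of Uniform(0, θ) is conjugate: posterior is Pareto(max(x_m, max xᵢ), k + n).
Sample maximum = 6.9; prior scale x_m = 10.6 → posterior scale = max = 10.6.
Posterior shape = 1.7 + 10 = 11.7.
E[θ|data] = k·x_m/(k−1) = 11.7·10.6/10.7 = 11.5907.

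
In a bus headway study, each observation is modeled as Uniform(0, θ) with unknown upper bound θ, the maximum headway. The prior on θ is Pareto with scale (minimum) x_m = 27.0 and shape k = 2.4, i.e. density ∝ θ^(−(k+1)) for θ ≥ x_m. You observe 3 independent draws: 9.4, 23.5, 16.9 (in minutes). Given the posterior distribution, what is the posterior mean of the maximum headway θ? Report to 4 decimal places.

A Pareto(scale x_m, shape k) prior on the upper bound θ of Uniform(0, θ) is conjugate: posterior is Pareto(max(x_m, max xᵢ), k + n).
Sample maximum = 23.5; prior scale x_m = 27.0 → posterior scale = max = 27.0.
Posterior shape = 2.4 + 3 = 5.4.
E[θ|data] = k·x_m/(k−1) = 5.4·27.0/4.4 = 33.1364.

33.1364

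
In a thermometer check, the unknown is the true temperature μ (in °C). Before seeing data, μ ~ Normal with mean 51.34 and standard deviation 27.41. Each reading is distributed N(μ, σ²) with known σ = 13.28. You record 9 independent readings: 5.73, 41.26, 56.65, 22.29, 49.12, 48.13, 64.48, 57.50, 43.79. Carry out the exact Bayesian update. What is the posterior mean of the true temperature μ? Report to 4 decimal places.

43.4232

For Normal data with known variance σ², a Normal(μ₀, σ₀²) prior on μ is conjugate. Posterior precision = 1/σ₀² + n/σ²; posterior mean is the precision-weighted average of μ₀ and x̄.
Σxᵢ = 5.73 + 41.26 + 56.65 + 22.29 + 49.12 + 48.13 + 64.48 + 57.50 + 43.79 = 388.95, so n·x̄ = 388.95.
σ₀² = 27.41² = 751.3081, σ² = 13.28² = 176.3584; σ² + n·σ₀² = 176.3584 + 9·751.3081 = 6938.1313.
Posterior mean = (μ₀/σ₀² + n·x̄/σ²)/(1/σ₀² + n/σ²) = (σ²·μ₀ + σ₀²·n·x̄)/(σ² + n·σ₀²) = (176.3584·51.34 + 751.3081·388.95)/6938.1313 = 301275.525751/6938.1313 = 43.4232.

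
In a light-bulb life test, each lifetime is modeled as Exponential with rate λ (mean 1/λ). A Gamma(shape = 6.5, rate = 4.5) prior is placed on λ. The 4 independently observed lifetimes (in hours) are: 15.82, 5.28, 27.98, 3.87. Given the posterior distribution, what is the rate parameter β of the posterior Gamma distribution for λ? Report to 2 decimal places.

57.45

With a Gamma(shape α, rate β) prior on the exponential rate λ, the posterior after n observations with total T = Σxᵢ is Gamma(α+n, β+T).
Sum of observations T = 52.95 hours; n = 4.
Posterior: Gamma(6.5+4, 4.5+52.95) = Gamma(10.5, 57.45).
Posterior β = 57.45.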